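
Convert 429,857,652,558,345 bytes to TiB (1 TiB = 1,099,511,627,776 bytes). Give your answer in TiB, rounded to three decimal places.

390.953 TiB

429,857,652,558,345 bytes given.
1 TiB = 1,099,511,627,776 bytes
429,857,652,558,345 / 1,099,511,627,776 = 390.953 TiB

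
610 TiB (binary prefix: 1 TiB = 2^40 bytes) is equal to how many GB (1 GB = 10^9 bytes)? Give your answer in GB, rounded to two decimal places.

610 TiB × 1,099,511,627,776 bytes/TiB = 670,702,092,943,360 bytes
1 GB = 1,000,000,000 bytes
670,702,092,943,360 / 1,000,000,000 = 670,702.09 GB

670,702.09 GB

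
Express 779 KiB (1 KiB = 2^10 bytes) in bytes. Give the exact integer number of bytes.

797,696 bytes

779 × 1,024 = 797,696 bytes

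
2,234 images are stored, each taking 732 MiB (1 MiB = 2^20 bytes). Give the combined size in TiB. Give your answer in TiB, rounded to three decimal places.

1.560 TiB

Total = 2,234 × 732 MiB = 1,635,288 MiB
= 1,635,288 × 1,048,576 bytes = 1,714,723,749,888 bytes
1 TiB = 1,099,511,627,776 bytes
1,714,723,749,888 / 1,099,511,627,776 = 1.560 TiB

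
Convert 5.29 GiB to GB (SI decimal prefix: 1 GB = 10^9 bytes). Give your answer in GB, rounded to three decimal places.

5.680 GB

5.29 GiB × 1,073,741,824 bytes/GiB = 5,680,094,248.96 bytes
1 GB = 1,000,000,000 bytes
5,680,094,248.96 / 1,000,000,000 = 5.680 GB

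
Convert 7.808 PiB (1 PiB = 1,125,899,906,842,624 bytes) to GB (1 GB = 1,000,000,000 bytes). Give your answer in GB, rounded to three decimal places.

8,791,026.473 GB

7.808 PiB = 7.808 × 2^50 bytes = 8,791,026,472,627,208.192 bytes
1 GB = 1,000,000,000 bytes
8,791,026,472,627,208.192 / 1,000,000,000 = 8,791,026.473 GB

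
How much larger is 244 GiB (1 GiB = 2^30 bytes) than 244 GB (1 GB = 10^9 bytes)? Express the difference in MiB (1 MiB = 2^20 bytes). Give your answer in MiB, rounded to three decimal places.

17,159.467 MiB

244 GiB = 244 × 1,073,741,824 = 261,993,005,056 bytes
244 GB = 244 × 1,000,000,000 = 244,000,000,000 bytes
difference = 17,993,005,056 bytes
17,993,005,056 / 1,048,576 = 17,159.467 MiB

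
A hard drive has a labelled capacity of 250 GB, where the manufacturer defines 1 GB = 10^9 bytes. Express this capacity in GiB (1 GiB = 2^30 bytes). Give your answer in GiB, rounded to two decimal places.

250 GB × 1,000,000,000 bytes/GB = 250,000,000,000 bytes
1 GiB = 2^30 bytes = 1,073,741,824 bytes
250,000,000,000 / 1,073,741,824 = 232.83 GiB

232.83 GiB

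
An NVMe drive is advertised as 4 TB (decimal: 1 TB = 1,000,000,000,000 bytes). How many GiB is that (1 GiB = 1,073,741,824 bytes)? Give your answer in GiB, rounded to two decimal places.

3,725.29 GiB

4 TB × 1,000,000,000,000 bytes/TB = 4,000,000,000,000 bytes
1 GiB = 2^30 bytes = 1,073,741,824 bytes
4,000,000,000,000 / 1,073,741,824 = 3,725.29 GiB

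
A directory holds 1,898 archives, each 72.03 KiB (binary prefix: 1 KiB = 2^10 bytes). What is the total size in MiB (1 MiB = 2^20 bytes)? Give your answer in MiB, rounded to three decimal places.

133.509 MiB

Total = 1,898 × 72.03 KiB = 136712.94 KiB
= 136712.94 × 1,024 bytes = 139,994,050.56 bytes
1 MiB = 1,048,576 bytes
139,994,050.56 / 1,048,576 = 133.509 MiB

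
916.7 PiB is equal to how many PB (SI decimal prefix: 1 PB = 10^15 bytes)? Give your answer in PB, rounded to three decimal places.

916.7 PiB = 916.7 × 2^50 bytes = 1,032,112,444,602,633,420.8 bytes
1 PB = 1,000,000,000,000,000 bytes
1,032,112,444,602,633,420.8 / 1,000,000,000,000,000 = 1,032.112 PB

1,032.112 PB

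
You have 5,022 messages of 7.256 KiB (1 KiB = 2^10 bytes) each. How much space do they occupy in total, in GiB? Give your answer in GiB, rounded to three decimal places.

0.035 GiB

Total = 5,022 × 7.256 KiB = 36439.632 KiB
= 36439.632 × 1,024 bytes = 37,314,183.168 bytes
1 GiB = 1,073,741,824 bytes
37,314,183.168 / 1,073,741,824 = 0.035 GiB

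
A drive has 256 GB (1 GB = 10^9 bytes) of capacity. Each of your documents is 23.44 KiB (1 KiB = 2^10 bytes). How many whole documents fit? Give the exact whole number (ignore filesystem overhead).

10,665,529

Capacity: 256 GB = 256,000,000,000 bytes
Per item: 23.44 KiB = 24,002.56 bytes
⌊256,000,000,000 / 24,002.56⌋ = 10,665,529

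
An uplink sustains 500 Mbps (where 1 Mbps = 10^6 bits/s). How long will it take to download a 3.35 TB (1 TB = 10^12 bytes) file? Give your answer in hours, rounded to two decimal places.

3.35 TB = 3,350,000,000,000 bytes = 26,800,000,000,000 bits
500 Mbps = 500,000,000 bits/s
time = 26,800,000,000,000 / 500,000,000 = 53,600.0000 s
53,600.0000 s / 3600 = 14.89 hours

14.89 hours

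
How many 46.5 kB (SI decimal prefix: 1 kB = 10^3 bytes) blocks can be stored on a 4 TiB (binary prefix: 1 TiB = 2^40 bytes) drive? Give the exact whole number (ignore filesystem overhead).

Capacity: 4 TiB = 4,398,046,511,104 bytes
Per item: 46.5 kB = 46,500 bytes
⌊4,398,046,511,104 / 46,500⌋ = 94,581,645

94,581,645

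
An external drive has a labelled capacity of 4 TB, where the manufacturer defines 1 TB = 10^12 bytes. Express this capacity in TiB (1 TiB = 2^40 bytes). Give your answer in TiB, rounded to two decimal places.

4 TB = 4 × 10^12 bytes = 4,000,000,000,000 bytes
1 TiB = 1,099,511,627,776 bytes
4,000,000,000,000 / 1,099,511,627,776 = 3.64 TiB

3.64 TiB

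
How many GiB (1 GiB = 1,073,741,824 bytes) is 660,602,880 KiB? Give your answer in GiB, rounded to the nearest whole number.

630 GiB

660,602,880 KiB × 1,024 bytes/KiB = 676,457,349,120 bytes
1 GiB = 2^30 bytes = 1,073,741,824 bytes
676,457,349,120 / 1,073,741,824 = 630 GiB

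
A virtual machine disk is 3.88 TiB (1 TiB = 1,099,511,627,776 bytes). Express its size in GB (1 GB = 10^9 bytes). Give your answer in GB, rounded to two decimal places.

3.88 TiB = 3.88 × 2^40 bytes = 4,266,105,115,770.88 bytes
1 GB = 1,000,000,000 bytes
4,266,105,115,770.88 / 1,000,000,000 = 4,266.11 GB

4,266.11 GB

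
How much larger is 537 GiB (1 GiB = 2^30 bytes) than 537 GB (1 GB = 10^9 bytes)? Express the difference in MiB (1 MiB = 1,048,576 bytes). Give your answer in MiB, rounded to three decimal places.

37,764.892 MiB

537 GiB = 537 × 1,073,741,824 = 576,599,359,488 bytes
537 GB = 537 × 1,000,000,000 = 537,000,000,000 bytes
difference = 39,599,359,488 bytes
39,599,359,488 / 1,048,576 = 37,764.892 MiB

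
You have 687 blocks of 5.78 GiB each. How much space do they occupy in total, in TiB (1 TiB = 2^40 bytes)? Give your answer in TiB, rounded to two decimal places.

Total = 687 × 5.78 GiB = 3970.86 GiB
= 3970.86 × 1,073,741,824 bytes = 4,263,678,459,248.64 bytes
1 TiB = 1,099,511,627,776 bytes
4,263,678,459,248.64 / 1,099,511,627,776 = 3.88 TiB

3.88 TiB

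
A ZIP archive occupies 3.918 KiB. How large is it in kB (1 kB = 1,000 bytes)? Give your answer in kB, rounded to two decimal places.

4.01 kB

3.918 KiB × 1,024 bytes/KiB = 4,012.032 bytes
1 kB = 1,000 bytes
4,012.032 / 1,000 = 4.01 kB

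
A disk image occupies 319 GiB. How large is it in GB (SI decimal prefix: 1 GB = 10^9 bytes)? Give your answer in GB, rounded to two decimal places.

319 GiB × 1,073,741,824 bytes/GiB = 342,523,641,856 bytes
1 GB = 10^9 bytes = 1,000,000,000 bytes
342,523,641,856 / 1,000,000,000 = 342.52 GB

342.52 GB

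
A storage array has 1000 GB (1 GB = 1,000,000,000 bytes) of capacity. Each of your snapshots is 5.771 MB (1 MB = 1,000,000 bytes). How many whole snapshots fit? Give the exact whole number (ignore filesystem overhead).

173,280

Capacity: 1000 GB = 1,000,000,000,000 bytes
Per item: 5.771 MB = 5,771,000 bytes
⌊1,000,000,000,000 / 5,771,000⌋ = 173,280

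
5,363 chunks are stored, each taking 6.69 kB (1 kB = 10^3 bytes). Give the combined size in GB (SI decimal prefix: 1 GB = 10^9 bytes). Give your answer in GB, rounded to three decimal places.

0.036 GB

Total = 5,363 × 6.69 kB = 35878.47 kB
= 35878.47 × 1,000 bytes = 35,878,470 bytes
1 GB = 1,000,000,000 bytes
35,878,470 / 1,000,000,000 = 0.036 GB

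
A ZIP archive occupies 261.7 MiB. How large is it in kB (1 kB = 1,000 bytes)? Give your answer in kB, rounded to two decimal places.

261.7 MiB = 261.7 × 2^20 bytes = 274,412,339.2 bytes
1 kB = 1,000 bytes
274,412,339.2 / 1,000 = 274,412.34 kB

274,412.34 kB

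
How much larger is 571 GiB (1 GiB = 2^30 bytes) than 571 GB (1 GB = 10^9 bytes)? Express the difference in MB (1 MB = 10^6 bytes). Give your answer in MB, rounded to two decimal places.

571 GiB = 571 × 1,073,741,824 = 613,106,581,504 bytes
571 GB = 571 × 1,000,000,000 = 571,000,000,000 bytes
difference = 42,106,581,504 bytes
42,106,581,504 / 1,000,000 = 42,106.58 MB

42,106.58 MB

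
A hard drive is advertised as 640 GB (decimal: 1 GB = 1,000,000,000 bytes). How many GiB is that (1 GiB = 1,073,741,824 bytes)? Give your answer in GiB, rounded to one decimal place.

596.0 GiB

640 GB × 1,000,000,000 bytes/GB = 640,000,000,000 bytes
1 GiB = 1,073,741,824 bytes
640,000,000,000 / 1,073,741,824 = 596.0 GiB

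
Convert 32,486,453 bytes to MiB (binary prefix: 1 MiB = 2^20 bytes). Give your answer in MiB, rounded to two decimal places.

30.98 MiB

32,486,453 bytes given.
1 MiB = 1,048,576 bytes
32,486,453 / 1,048,576 = 30.98 MiB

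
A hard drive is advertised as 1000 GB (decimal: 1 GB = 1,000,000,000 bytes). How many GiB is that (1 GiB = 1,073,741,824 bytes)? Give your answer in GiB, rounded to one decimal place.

931.3 GiB

1000 GB = 1000 × 10^9 bytes = 1,000,000,000,000 bytes
1 GiB = 2^30 bytes = 1,073,741,824 bytes
1,000,000,000,000 / 1,073,741,824 = 931.3 GiB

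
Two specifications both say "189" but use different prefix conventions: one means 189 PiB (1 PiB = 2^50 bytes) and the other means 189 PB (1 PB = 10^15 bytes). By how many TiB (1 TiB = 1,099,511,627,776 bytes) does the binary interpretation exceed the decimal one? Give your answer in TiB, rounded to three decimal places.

21,641.501 TiB

189 PiB = 189 × 1,125,899,906,842,624 = 212,795,082,393,255,936 bytes
189 PB = 189 × 1,000,000,000,000,000 = 189,000,000,000,000,000 bytes
difference = 23,795,082,393,255,936 bytes
23,795,082,393,255,936 / 1,099,511,627,776 = 21,641.501 TiB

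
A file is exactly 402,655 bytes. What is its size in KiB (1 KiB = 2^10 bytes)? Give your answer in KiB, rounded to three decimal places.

402,655 bytes given.
1 KiB = 2^10 bytes = 1,024 bytes
402,655 / 1,024 = 393.218 KiB

393.218 KiB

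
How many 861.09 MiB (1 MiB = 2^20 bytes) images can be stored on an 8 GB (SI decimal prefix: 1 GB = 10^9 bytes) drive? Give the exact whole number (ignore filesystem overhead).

8

Capacity: 8 GB = 8,000,000,000 bytes
Per item: 861.09 MiB = 902,918,307.84 bytes
⌊8,000,000,000 / 902,918,307.84⌋ = 8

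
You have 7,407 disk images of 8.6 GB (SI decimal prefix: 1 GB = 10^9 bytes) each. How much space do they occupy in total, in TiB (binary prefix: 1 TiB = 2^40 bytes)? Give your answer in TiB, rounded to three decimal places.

Total = 7,407 × 8.6 GB = 63700.2 GB
= 63700.2 × 1,000,000,000 bytes = 63,700,200,000,000 bytes
1 TiB = 1,099,511,627,776 bytes
63,700,200,000,000 / 1,099,511,627,776 = 57.935 TiB

57.935 TiB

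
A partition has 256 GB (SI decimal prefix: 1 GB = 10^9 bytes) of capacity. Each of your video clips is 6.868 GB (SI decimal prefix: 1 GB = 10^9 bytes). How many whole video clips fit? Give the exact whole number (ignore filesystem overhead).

Capacity: 256 GB = 256,000,000,000 bytes
Per item: 6.868 GB = 6,868,000,000 bytes
⌊256,000,000,000 / 6,868,000,000⌋ = 37

37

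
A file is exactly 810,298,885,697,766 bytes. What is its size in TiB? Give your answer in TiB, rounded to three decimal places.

736.963 TiB

810,298,885,697,766 bytes given.
1 TiB = 1,099,511,627,776 bytes
810,298,885,697,766 / 1,099,511,627,776 = 736.963 TiB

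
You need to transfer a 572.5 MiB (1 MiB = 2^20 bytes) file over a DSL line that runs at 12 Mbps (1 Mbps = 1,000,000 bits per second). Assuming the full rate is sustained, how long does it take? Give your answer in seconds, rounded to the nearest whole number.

572.5 MiB = 600,309,760 bytes = 4,802,478,080 bits
12 Mbps = 12,000,000 bits/s
time = 4,802,478,080 / 12,000,000 = 400 s

400 seconds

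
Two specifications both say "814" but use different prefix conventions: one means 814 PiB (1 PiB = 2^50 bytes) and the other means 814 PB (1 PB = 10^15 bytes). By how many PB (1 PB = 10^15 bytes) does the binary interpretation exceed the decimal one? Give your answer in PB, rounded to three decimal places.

814 PiB = 814 × 1,125,899,906,842,624 = 916,482,524,169,895,936 bytes
814 PB = 814 × 1,000,000,000,000,000 = 814,000,000,000,000,000 bytes
difference = 102,482,524,169,895,936 bytes
102,482,524,169,895,936 / 1,000,000,000,000,000 = 102.483 PB

102.483 PB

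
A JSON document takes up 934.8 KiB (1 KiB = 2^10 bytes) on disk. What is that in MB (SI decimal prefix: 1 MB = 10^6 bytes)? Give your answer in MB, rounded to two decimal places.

0.96 MB

934.8 KiB = 934.8 × 2^10 bytes = 957,235.2 bytes
1 MB = 1,000,000 bytes
957,235.2 / 1,000,000 = 0.96 MB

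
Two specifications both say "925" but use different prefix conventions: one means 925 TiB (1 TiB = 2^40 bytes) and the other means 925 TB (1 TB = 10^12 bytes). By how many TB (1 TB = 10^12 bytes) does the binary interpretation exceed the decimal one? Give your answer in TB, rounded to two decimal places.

925 TiB = 925 × 1,099,511,627,776 = 1,017,048,255,692,800 bytes
925 TB = 925 × 1,000,000,000,000 = 925,000,000,000,000 bytes
difference = 92,048,255,692,800 bytes
92,048,255,692,800 / 1,000,000,000,000 = 92.05 TB

92.05 TB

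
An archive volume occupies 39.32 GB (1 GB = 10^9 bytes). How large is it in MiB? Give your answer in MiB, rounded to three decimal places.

37,498.474 MiB

39.32 GB = 39.32 × 10^9 bytes = 39,320,000,000 bytes
1 MiB = 2^20 bytes = 1,048,576 bytes
39,320,000,000 / 1,048,576 = 37,498.474 MiB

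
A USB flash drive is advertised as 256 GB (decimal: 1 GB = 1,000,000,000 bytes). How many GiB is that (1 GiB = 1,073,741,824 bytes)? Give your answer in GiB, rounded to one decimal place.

238.4 GiB

256 GB × 1,000,000,000 bytes/GB = 256,000,000,000 bytes
1 GiB = 1,073,741,824 bytes
256,000,000,000 / 1,073,741,824 = 238.4 GiB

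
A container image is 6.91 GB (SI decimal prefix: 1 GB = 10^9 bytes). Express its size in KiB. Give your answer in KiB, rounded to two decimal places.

6.91 GB = 6.91 × 10^9 bytes = 6,910,000,000 bytes
1 KiB = 1,024 bytes
6,910,000,000 / 1,024 = 6,748,046.88 KiB

6,748,046.88 KiB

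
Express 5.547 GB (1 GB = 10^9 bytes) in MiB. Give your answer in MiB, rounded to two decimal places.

5.547 GB × 1,000,000,000 bytes/GB = 5,547,000,000 bytes
1 MiB = 2^20 bytes = 1,048,576 bytes
5,547,000,000 / 1,048,576 = 5,290.03 MiB

5,290.03 MiB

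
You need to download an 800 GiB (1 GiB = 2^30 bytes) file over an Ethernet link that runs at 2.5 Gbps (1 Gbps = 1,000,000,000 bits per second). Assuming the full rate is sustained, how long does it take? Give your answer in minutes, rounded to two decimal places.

800 GiB = 858,993,459,200 bytes = 6,871,947,673,600 bits
2.5 Gbps = 2,500,000,000 bits/s
time = 6,871,947,673,600 / 2,500,000,000 = 2,748.779 s
2,748.779 s / 60 = 45.81 minutes

45.81 minutes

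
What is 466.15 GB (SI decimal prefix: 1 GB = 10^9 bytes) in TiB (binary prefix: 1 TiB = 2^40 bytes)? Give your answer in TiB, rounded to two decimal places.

466.15 GB = 466.15 × 10^9 bytes = 466,150,000,000 bytes
1 TiB = 2^40 bytes = 1,099,511,627,776 bytes
466,150,000,000 / 1,099,511,627,776 = 0.42 TiB

0.42 TiB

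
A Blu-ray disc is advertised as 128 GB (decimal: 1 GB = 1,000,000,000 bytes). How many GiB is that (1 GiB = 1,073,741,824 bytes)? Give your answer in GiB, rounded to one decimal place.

128 GB × 1,000,000,000 bytes/GB = 128,000,000,000 bytes
1 GiB = 2^30 bytes = 1,073,741,824 bytes
128,000,000,000 / 1,073,741,824 = 119.2 GiB

119.2 GiB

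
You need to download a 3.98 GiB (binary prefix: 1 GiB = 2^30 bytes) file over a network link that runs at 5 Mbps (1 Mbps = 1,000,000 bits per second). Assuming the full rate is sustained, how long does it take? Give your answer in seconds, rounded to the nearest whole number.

6,838 seconds

3.98 GiB = 4,273,492,459.52 bytes = 34,187,939,676.16 bits
5 Mbps = 5,000,000 bits/s
time = 34,187,939,676.16 / 5,000,000 = 6,838 s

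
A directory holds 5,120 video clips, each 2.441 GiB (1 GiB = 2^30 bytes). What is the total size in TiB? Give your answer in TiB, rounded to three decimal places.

Total = 5,120 × 2.441 GiB = 12497.92 GiB
= 12497.92 × 1,073,741,824 bytes = 13,419,539,417,006.08 bytes
1 TiB = 1,099,511,627,776 bytes
13,419,539,417,006.08 / 1,099,511,627,776 = 12.205 TiB

12.205 TiB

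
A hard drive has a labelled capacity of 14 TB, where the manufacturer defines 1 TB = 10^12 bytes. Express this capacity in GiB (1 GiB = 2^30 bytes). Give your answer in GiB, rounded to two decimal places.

13,038.52 GiB

14 TB = 14 × 10^12 bytes = 14,000,000,000,000 bytes
1 GiB = 1,073,741,824 bytes
14,000,000,000,000 / 1,073,741,824 = 13,038.52 GiB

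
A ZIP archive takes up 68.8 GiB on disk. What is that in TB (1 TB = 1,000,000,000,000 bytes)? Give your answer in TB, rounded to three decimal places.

0.074 TB

68.8 GiB = 68.8 × 2^30 bytes = 73,873,437,491.2 bytes
1 TB = 1,000,000,000,000 bytes
73,873,437,491.2 / 1,000,000,000,000 = 0.074 TB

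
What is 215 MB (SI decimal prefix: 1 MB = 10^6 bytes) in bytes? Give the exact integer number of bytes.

215 × 1,000,000 = 215,000,000 bytes

215,000,000 bytes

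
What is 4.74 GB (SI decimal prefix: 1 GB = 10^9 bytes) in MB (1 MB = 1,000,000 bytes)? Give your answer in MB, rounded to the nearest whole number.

4,740 MB

4.74 GB = 4.74 × 10^9 bytes = 4,740,000,000 bytes
1 MB = 10^6 bytes = 1,000,000 bytes
4,740,000,000 / 1,000,000 = 4,740 MB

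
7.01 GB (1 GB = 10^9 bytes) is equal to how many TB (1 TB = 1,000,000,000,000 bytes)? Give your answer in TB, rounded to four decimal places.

0.0070 TB

7.01 GB × 1,000,000,000 bytes/GB = 7,010,000,000 bytes
1 TB = 1,000,000,000,000 bytes
7,010,000,000 / 1,000,000,000,000 = 0.0070 TB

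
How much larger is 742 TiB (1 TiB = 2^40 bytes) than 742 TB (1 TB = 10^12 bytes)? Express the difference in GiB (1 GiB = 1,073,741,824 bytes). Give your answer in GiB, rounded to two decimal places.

68,766.65 GiB

742 TiB = 742 × 1,099,511,627,776 = 815,837,627,809,792 bytes
742 TB = 742 × 1,000,000,000,000 = 742,000,000,000,000 bytes
difference = 73,837,627,809,792 bytes
73,837,627,809,792 / 1,073,741,824 = 68,766.65 GiB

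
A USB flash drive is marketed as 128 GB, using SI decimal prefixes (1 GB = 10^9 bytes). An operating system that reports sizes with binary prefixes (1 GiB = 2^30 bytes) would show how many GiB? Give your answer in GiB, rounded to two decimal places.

119.21 GiB

128 GB × 1,000,000,000 bytes/GB = 128,000,000,000 bytes
1 GiB = 1,073,741,824 bytes
128,000,000,000 / 1,073,741,824 = 119.21 GiB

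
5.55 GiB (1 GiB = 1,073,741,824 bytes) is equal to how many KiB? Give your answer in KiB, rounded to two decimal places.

5.55 GiB × 1,073,741,824 bytes/GiB = 5,959,267,123.2 bytes
1 KiB = 2^10 bytes = 1,024 bytes
5,959,267,123.2 / 1,024 = 5,819,596.80 KiB

5,819,596.80 KiB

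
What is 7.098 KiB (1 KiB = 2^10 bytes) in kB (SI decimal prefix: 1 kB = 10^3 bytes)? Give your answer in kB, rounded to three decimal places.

7.268 kB

7.098 KiB × 1,024 bytes/KiB = 7,268.352 bytes
1 kB = 1,000 bytes
7,268.352 / 1,000 = 7.268 kB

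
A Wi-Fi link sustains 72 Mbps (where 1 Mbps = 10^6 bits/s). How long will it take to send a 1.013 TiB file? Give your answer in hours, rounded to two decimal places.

1.013 TiB = 1,113,805,278,937.088 bytes = 8,910,442,231,496.704 bits
72 Mbps = 72,000,000 bits/s
time = 8,910,442,231,496.704 / 72,000,000 = 123,756.1421 s
123,756.1421 s / 3600 = 34.38 hours

34.38 hours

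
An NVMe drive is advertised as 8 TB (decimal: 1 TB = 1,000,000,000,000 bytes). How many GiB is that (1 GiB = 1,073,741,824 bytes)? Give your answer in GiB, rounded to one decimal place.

8 TB × 1,000,000,000,000 bytes/TB = 8,000,000,000,000 bytes
1 GiB = 2^30 bytes = 1,073,741,824 bytes
8,000,000,000,000 / 1,073,741,824 = 7,450.6 GiB

7,450.6 GiB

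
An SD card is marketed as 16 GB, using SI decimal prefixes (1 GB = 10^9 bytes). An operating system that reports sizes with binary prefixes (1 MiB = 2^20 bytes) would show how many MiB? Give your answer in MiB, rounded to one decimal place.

15,258.8 MiB

16 GB × 1,000,000,000 bytes/GB = 16,000,000,000 bytes
1 MiB = 1,048,576 bytes
16,000,000,000 / 1,048,576 = 15,258.8 MiB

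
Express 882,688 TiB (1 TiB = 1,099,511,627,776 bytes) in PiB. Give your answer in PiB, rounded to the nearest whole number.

882,688 TiB = 882,688 × 2^40 bytes = 970,525,719,698,341,888 bytes
1 PiB = 2^50 bytes = 1,125,899,906,842,624 bytes
970,525,719,698,341,888 / 1,125,899,906,842,624 = 862 PiB

862 PiB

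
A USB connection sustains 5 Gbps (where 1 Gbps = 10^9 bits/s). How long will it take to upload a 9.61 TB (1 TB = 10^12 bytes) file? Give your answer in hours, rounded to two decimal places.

4.27 hours

9.61 TB = 9,610,000,000,000 bytes = 76,880,000,000,000 bits
5 Gbps = 5,000,000,000 bits/s
time = 76,880,000,000,000 / 5,000,000,000 = 15,376.0000 s
15,376.0000 s / 3600 = 4.27 hours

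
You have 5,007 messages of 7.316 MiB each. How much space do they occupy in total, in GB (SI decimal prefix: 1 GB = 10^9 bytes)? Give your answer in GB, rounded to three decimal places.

Total = 5,007 × 7.316 MiB = 36631.212 MiB
= 36631.212 × 1,048,576 bytes = 38,410,609,754.112 bytes
1 GB = 1,000,000,000 bytes
38,410,609,754.112 / 1,000,000,000 = 38.411 GB

38.411 GB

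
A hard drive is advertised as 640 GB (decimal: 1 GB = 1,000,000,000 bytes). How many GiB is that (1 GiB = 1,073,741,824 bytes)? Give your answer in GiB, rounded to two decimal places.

596.05 GiB

640 GB × 1,000,000,000 bytes/GB = 640,000,000,000 bytes
1 GiB = 1,073,741,824 bytes
640,000,000,000 / 1,073,741,824 = 596.05 GiB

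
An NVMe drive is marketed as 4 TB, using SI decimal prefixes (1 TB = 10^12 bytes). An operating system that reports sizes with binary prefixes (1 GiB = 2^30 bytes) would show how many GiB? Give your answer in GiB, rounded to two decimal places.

4 TB × 1,000,000,000,000 bytes/TB = 4,000,000,000,000 bytes
1 GiB = 2^30 bytes = 1,073,741,824 bytes
4,000,000,000,000 / 1,073,741,824 = 3,725.29 GiB

3,725.29 GiB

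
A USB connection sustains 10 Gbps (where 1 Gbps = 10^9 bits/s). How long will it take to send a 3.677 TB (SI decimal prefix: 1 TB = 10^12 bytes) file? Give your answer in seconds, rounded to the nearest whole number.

3.677 TB = 3,677,000,000,000 bytes = 29,416,000,000,000 bits
10 Gbps = 10,000,000,000 bits/s
time = 29,416,000,000,000 / 10,000,000,000 = 2,942 s

2,942 seconds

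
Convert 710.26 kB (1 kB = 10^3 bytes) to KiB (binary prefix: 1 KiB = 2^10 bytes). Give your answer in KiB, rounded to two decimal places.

693.61 KiB

710.26 kB = 710.26 × 10^3 bytes = 710,260 bytes
1 KiB = 1,024 bytes
710,260 / 1,024 = 693.61 KiB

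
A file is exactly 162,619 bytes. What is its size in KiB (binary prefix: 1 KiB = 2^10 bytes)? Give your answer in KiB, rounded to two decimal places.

162,619 bytes given.
1 KiB = 2^10 bytes = 1,024 bytes
162,619 / 1,024 = 158.81 KiB

158.81 KiB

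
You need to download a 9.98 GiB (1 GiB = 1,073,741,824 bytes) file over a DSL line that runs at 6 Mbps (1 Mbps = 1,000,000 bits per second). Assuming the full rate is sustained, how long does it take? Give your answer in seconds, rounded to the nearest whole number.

9.98 GiB = 10,715,943,403.52 bytes = 85,727,547,228.16 bits
6 Mbps = 6,000,000 bits/s
time = 85,727,547,228.16 / 6,000,000 = 14,288 s

14,288 seconds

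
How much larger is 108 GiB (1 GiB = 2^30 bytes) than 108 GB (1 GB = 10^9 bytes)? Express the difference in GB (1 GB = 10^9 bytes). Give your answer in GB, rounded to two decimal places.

108 GiB = 108 × 1,073,741,824 = 115,964,116,992 bytes
108 GB = 108 × 1,000,000,000 = 108,000,000,000 bytes
difference = 7,964,116,992 bytes
7,964,116,992 / 1,000,000,000 = 7.96 GB

7.96 GB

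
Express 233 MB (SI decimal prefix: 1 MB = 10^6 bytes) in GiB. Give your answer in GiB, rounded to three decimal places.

0.217 GiB

233 MB = 233 × 10^6 bytes = 233,000,000 bytes
1 GiB = 1,073,741,824 bytes
233,000,000 / 1,073,741,824 = 0.217 GiB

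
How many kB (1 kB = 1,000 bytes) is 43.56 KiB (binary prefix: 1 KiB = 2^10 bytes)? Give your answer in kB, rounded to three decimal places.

43.56 KiB × 1,024 bytes/KiB = 44,605.44 bytes
1 kB = 1,000 bytes
44,605.44 / 1,000 = 44.605 kB

44.605 kB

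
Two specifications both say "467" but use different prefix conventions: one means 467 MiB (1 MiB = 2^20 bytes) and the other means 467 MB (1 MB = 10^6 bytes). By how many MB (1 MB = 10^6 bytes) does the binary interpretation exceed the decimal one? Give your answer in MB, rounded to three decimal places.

467 MiB = 467 × 1,048,576 = 489,684,992 bytes
467 MB = 467 × 1,000,000 = 467,000,000 bytes
difference = 22,684,992 bytes
22,684,992 / 1,000,000 = 22.685 MB

22.685 MB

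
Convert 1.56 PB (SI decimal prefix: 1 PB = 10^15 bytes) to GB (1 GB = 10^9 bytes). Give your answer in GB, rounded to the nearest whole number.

1,560,000 GB

1.56 PB = 1.56 × 10^15 bytes = 1,560,000,000,000,000 bytes
1 GB = 10^9 bytes = 1,000,000,000 bytes
1,560,000,000,000,000 / 1,000,000,000 = 1,560,000 GB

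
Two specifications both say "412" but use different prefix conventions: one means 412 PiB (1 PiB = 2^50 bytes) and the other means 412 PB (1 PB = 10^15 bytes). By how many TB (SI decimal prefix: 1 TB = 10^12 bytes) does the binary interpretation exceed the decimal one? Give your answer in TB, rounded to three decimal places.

51,870.762 TB

412 PiB = 412 × 1,125,899,906,842,624 = 463,870,761,619,161,088 bytes
412 PB = 412 × 1,000,000,000,000,000 = 412,000,000,000,000,000 bytes
difference = 51,870,761,619,161,088 bytes
51,870,761,619,161,088 / 1,000,000,000,000 = 51,870.762 TB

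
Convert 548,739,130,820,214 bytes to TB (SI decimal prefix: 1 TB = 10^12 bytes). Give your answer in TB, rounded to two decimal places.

548,739,130,820,214 bytes given.
1 TB = 10^12 bytes = 1,000,000,000,000 bytes
548,739,130,820,214 / 1,000,000,000,000 = 548.74 TB

548.74 TB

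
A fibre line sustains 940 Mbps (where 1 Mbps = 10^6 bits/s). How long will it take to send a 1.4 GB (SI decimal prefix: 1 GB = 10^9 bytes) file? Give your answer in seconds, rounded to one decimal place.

1.4 GB = 1,400,000,000 bytes = 11,200,000,000 bits
940 Mbps = 940,000,000 bits/s
time = 11,200,000,000 / 940,000,000 = 11.9 s

11.9 seconds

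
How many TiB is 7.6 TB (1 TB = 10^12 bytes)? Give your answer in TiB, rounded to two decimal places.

7.6 TB = 7.6 × 10^12 bytes = 7,600,000,000,000 bytes
1 TiB = 2^40 bytes = 1,099,511,627,776 bytes
7,600,000,000,000 / 1,099,511,627,776 = 6.91 TiB

6.91 TiB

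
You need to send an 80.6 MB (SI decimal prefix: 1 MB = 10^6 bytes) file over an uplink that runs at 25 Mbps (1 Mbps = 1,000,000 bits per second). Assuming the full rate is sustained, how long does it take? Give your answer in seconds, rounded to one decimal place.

25.8 seconds

80.6 MB = 80,600,000 bytes = 644,800,000 bits
25 Mbps = 25,000,000 bits/s
time = 644,800,000 / 25,000,000 = 25.8 s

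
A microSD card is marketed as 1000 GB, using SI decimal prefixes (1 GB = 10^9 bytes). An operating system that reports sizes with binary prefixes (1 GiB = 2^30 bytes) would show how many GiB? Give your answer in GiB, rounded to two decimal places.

1000 GB × 1,000,000,000 bytes/GB = 1,000,000,000,000 bytes
1 GiB = 1,073,741,824 bytes
1,000,000,000,000 / 1,073,741,824 = 931.32 GiB

931.32 GiB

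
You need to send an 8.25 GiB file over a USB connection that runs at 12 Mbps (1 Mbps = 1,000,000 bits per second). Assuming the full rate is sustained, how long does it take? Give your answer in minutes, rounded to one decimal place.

98.4 minutes

8.25 GiB = 8,858,370,048 bytes = 70,866,960,384 bits
12 Mbps = 12,000,000 bits/s
time = 70,866,960,384 / 12,000,000 = 5,905.58 s
5,905.58 s / 60 = 98.4 minutes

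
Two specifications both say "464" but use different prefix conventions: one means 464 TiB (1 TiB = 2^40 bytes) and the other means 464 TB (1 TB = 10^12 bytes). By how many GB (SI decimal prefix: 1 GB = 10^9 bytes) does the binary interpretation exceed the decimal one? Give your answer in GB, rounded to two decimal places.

46,173.40 GB

464 TiB = 464 × 1,099,511,627,776 = 510,173,395,288,064 bytes
464 TB = 464 × 1,000,000,000,000 = 464,000,000,000,000 bytes
difference = 46,173,395,288,064 bytes
46,173,395,288,064 / 1,000,000,000 = 46,173.40 GB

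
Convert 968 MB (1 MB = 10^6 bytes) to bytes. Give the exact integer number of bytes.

968,000,000 bytes

968 × 1,000,000 = 968,000,000 bytes  (1 MB = 10^6 bytes)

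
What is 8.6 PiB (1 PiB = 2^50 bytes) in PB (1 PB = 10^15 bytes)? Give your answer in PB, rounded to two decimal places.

9.68 PB

8.6 PiB × 1,125,899,906,842,624 bytes/PiB = 9,682,739,198,846,566.4 bytes
1 PB = 10^15 bytes = 1,000,000,000,000,000 bytes
9,682,739,198,846,566.4 / 1,000,000,000,000,000 = 9.68 PB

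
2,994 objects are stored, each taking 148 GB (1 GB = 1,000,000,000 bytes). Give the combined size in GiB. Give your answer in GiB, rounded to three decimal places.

412,680.209 GiB

Total = 2,994 × 148 GB = 443,112 GB
= 443,112 × 1,000,000,000 bytes = 443,112,000,000,000 bytes
1 GiB = 1,073,741,824 bytes
443,112,000,000,000 / 1,073,741,824 = 412,680.209 GiB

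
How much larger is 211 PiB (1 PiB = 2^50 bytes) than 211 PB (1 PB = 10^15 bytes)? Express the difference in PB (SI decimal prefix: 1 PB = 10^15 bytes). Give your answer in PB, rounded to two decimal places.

211 PiB = 211 × 1,125,899,906,842,624 = 237,564,880,343,793,664 bytes
211 PB = 211 × 1,000,000,000,000,000 = 211,000,000,000,000,000 bytes
difference = 26,564,880,343,793,664 bytes
26,564,880,343,793,664 / 1,000,000,000,000,000 = 26.56 PB

26.56 PB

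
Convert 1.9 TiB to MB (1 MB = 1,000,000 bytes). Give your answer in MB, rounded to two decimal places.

1.9 TiB × 1,099,511,627,776 bytes/TiB = 2,089,072,092,774.4 bytes
1 MB = 10^6 bytes = 1,000,000 bytes
2,089,072,092,774.4 / 1,000,000 = 2,089,072.09 MB

2,089,072.09 MB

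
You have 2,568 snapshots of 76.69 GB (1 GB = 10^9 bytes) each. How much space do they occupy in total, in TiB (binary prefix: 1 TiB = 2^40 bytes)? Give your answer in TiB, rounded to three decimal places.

179.116 TiB

Total = 2,568 × 76.69 GB = 196939.92 GB
= 196939.92 × 1,000,000,000 bytes = 196,939,920,000,000 bytes
1 TiB = 1,099,511,627,776 bytes
196,939,920,000,000 / 1,099,511,627,776 = 179.116 TiB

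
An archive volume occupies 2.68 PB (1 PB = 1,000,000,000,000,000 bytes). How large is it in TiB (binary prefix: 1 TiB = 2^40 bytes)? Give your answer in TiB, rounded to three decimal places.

2,437.446 TiB

2.68 PB = 2.68 × 10^15 bytes = 2,680,000,000,000,000 bytes
1 TiB = 1,099,511,627,776 bytes
2,680,000,000,000,000 / 1,099,511,627,776 = 2,437.446 TiB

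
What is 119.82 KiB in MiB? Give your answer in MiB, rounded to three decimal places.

0.117 MiB

119.82 KiB = 119.82 × 2^10 bytes = 122,695.68 bytes
1 MiB = 2^20 bytes = 1,048,576 bytes
122,695.68 / 1,048,576 = 0.117 MiB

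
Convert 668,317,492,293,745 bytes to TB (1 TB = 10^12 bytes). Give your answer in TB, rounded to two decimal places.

668,317,492,293,745 bytes given.
1 TB = 1,000,000,000,000 bytes
668,317,492,293,745 / 1,000,000,000,000 = 668.32 TB

668.32 TB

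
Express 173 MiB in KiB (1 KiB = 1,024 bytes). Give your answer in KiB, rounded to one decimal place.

173 MiB × 1,048,576 bytes/MiB = 181,403,648 bytes
1 KiB = 2^10 bytes = 1,024 bytes
181,403,648 / 1,024 = 177,152.0 KiB

177,152.0 KiB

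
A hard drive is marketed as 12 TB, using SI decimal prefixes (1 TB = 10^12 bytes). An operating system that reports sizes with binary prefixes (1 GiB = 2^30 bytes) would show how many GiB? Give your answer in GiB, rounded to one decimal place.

12 TB = 12 × 10^12 bytes = 12,000,000,000,000 bytes
1 GiB = 2^30 bytes = 1,073,741,824 bytes
12,000,000,000,000 / 1,073,741,824 = 11,175.9 GiB

11,175.9 GiB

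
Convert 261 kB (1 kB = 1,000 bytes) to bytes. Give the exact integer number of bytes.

261 × 1,000 = 261,000 bytes  (1 kB = 10^3 bytes)

261,000 bytes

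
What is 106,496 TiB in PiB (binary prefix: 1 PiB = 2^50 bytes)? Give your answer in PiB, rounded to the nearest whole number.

106,496 TiB = 106,496 × 2^40 bytes = 117,093,590,311,632,896 bytes
1 PiB = 2^50 bytes = 1,125,899,906,842,624 bytes
117,093,590,311,632,896 / 1,125,899,906,842,624 = 104 PiB

104 PiB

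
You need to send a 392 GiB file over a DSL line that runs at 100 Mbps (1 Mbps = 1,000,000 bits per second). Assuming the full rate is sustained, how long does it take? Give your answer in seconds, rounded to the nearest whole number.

33,673 seconds

392 GiB = 420,906,795,008 bytes = 3,367,254,360,064 bits
100 Mbps = 100,000,000 bits/s
time = 3,367,254,360,064 / 100,000,000 = 33,673 s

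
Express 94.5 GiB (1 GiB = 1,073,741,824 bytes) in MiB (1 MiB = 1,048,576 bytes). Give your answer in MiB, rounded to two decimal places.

96,768.00 MiB

94.5 GiB = 94.5 × 2^30 bytes = 101,468,602,368 bytes
1 MiB = 2^20 bytes = 1,048,576 bytes
101,468,602,368 / 1,048,576 = 96,768.00 MiB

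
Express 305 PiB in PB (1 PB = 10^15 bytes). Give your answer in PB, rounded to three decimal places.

343.399 PB

305 PiB × 1,125,899,906,842,624 bytes/PiB = 343,399,471,587,000,320 bytes
1 PB = 10^15 bytes = 1,000,000,000,000,000 bytes
343,399,471,587,000,320 / 1,000,000,000,000,000 = 343.399 PB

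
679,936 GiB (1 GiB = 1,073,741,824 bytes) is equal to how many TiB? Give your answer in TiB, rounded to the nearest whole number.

664 TiB

679,936 GiB = 679,936 × 2^30 bytes = 730,075,720,843,264 bytes
1 TiB = 1,099,511,627,776 bytes
730,075,720,843,264 / 1,099,511,627,776 = 664 TiB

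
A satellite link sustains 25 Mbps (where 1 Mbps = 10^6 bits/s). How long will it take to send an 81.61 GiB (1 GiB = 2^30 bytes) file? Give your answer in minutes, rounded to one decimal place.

81.61 GiB = 87,628,070,256.64 bytes = 701,024,562,053.12 bits
25 Mbps = 25,000,000 bits/s
time = 701,024,562,053.12 / 25,000,000 = 28,040.98 s
28,040.98 s / 60 = 467.3 minutes

467.3 minutes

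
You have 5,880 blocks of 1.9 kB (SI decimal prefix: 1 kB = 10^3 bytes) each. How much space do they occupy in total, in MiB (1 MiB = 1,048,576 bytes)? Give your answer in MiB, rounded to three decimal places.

Total = 5,880 × 1.9 kB = 11,172 kB
= 11,172 × 1,000 bytes = 11,172,000 bytes
1 MiB = 1,048,576 bytes
11,172,000 / 1,048,576 = 10.654 MiB

10.654 MiB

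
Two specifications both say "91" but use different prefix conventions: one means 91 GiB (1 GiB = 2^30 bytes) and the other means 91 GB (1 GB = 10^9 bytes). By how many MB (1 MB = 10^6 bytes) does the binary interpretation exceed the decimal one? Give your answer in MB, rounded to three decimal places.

91 GiB = 91 × 1,073,741,824 = 97,710,505,984 bytes
91 GB = 91 × 1,000,000,000 = 91,000,000,000 bytes
difference = 6,710,505,984 bytes
6,710,505,984 / 1,000,000 = 6,710.506 MB

6,710.506 MB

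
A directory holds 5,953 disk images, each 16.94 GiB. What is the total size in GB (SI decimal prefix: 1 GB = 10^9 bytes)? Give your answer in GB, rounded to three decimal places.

Total = 5,953 × 16.94 GiB = 100843.82 GiB
= 100843.82 × 1,073,741,824 bytes = 108,280,227,225,927.68 bytes
1 GB = 1,000,000,000 bytes
108,280,227,225,927.68 / 1,000,000,000 = 108,280.227 GB

108,280.227 GB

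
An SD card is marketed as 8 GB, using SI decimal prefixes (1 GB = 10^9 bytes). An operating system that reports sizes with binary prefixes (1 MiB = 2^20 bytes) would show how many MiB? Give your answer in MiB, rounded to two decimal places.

7,629.39 MiB

8 GB × 1,000,000,000 bytes/GB = 8,000,000,000 bytes
1 MiB = 2^20 bytes = 1,048,576 bytes
8,000,000,000 / 1,048,576 = 7,629.39 MiB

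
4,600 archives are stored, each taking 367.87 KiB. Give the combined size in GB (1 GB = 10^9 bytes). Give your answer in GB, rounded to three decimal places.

Total = 4,600 × 367.87 KiB = 1,692,202 KiB
= 1,692,202 × 1,024 bytes = 1,732,814,848 bytes
1 GB = 1,000,000,000 bytes
1,732,814,848 / 1,000,000,000 = 1.733 GB

1.733 GB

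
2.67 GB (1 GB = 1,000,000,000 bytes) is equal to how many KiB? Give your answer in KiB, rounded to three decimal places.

2,607,421.875 KiB

2.67 GB × 1,000,000,000 bytes/GB = 2,670,000,000 bytes
1 KiB = 1,024 bytes
2,670,000,000 / 1,024 = 2,607,421.875 KiB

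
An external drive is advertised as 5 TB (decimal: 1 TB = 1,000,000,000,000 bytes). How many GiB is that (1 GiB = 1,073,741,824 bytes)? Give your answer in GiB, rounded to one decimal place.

4,656.6 GiB

5 TB × 1,000,000,000,000 bytes/TB = 5,000,000,000,000 bytes
1 GiB = 2^30 bytes = 1,073,741,824 bytes
5,000,000,000,000 / 1,073,741,824 = 4,656.6 GiB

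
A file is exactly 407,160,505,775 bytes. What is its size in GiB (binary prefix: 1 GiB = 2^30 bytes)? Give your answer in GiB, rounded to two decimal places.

407,160,505,775 bytes given.
1 GiB = 2^30 bytes = 1,073,741,824 bytes
407,160,505,775 / 1,073,741,824 = 379.20 GiB

379.20 GiB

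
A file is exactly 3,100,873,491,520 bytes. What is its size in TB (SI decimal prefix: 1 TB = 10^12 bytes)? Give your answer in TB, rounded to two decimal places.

3.10 TB

3,100,873,491,520 bytes given.
1 TB = 1,000,000,000,000 bytes
3,100,873,491,520 / 1,000,000,000,000 = 3.10 TB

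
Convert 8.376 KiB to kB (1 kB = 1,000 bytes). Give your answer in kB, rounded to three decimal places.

8.577 kB

8.376 KiB = 8.376 × 2^10 bytes = 8,577.024 bytes
1 kB = 10^3 bytes = 1,000 bytes
8,577.024 / 1,000 = 8.577 kB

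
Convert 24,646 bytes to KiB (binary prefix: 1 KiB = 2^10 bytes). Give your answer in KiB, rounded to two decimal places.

24.07 KiB

24,646 bytes given.
1 KiB = 1,024 bytes
24,646 / 1,024 = 24.07 KiB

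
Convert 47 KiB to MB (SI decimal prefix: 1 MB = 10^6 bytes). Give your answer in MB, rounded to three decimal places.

47 KiB × 1,024 bytes/KiB = 48,128 bytes
1 MB = 10^6 bytes = 1,000,000 bytes
48,128 / 1,000,000 = 0.048 MB

0.048 MB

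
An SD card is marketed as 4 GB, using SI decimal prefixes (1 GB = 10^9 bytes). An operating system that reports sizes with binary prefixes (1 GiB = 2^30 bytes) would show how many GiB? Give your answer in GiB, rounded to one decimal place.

4 GB = 4 × 10^9 bytes = 4,000,000,000 bytes
1 GiB = 2^30 bytes = 1,073,741,824 bytes
4,000,000,000 / 1,073,741,824 = 3.7 GiB

3.7 GiB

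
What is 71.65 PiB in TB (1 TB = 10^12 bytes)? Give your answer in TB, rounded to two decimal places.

71.65 PiB = 71.65 × 2^50 bytes = 80,670,728,325,274,009.6 bytes
1 TB = 10^12 bytes = 1,000,000,000,000 bytes
80,670,728,325,274,009.6 / 1,000,000,000,000 = 80,670.73 TB

80,670.73 TB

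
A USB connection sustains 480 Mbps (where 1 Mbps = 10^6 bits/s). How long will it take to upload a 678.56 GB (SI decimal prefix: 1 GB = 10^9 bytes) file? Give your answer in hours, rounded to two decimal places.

3.14 hours

678.56 GB = 678,560,000,000 bytes = 5,428,480,000,000 bits
480 Mbps = 480,000,000 bits/s
time = 5,428,480,000,000 / 480,000,000 = 11,309.3333 s
11,309.3333 s / 3600 = 3.14 hours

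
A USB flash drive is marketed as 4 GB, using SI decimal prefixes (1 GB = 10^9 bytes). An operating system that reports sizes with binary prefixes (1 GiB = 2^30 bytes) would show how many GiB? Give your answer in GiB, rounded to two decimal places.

3.73 GiB

4 GB = 4 × 10^9 bytes = 4,000,000,000 bytes
1 GiB = 1,073,741,824 bytes
4,000,000,000 / 1,073,741,824 = 3.73 GiB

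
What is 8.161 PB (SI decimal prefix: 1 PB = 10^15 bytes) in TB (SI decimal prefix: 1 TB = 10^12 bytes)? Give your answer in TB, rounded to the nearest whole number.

8,161 TB

8.161 PB = 8.161 × 10^15 bytes = 8,161,000,000,000,000 bytes
1 TB = 10^12 bytes = 1,000,000,000,000 bytes
8,161,000,000,000,000 / 1,000,000,000,000 = 8,161 TB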